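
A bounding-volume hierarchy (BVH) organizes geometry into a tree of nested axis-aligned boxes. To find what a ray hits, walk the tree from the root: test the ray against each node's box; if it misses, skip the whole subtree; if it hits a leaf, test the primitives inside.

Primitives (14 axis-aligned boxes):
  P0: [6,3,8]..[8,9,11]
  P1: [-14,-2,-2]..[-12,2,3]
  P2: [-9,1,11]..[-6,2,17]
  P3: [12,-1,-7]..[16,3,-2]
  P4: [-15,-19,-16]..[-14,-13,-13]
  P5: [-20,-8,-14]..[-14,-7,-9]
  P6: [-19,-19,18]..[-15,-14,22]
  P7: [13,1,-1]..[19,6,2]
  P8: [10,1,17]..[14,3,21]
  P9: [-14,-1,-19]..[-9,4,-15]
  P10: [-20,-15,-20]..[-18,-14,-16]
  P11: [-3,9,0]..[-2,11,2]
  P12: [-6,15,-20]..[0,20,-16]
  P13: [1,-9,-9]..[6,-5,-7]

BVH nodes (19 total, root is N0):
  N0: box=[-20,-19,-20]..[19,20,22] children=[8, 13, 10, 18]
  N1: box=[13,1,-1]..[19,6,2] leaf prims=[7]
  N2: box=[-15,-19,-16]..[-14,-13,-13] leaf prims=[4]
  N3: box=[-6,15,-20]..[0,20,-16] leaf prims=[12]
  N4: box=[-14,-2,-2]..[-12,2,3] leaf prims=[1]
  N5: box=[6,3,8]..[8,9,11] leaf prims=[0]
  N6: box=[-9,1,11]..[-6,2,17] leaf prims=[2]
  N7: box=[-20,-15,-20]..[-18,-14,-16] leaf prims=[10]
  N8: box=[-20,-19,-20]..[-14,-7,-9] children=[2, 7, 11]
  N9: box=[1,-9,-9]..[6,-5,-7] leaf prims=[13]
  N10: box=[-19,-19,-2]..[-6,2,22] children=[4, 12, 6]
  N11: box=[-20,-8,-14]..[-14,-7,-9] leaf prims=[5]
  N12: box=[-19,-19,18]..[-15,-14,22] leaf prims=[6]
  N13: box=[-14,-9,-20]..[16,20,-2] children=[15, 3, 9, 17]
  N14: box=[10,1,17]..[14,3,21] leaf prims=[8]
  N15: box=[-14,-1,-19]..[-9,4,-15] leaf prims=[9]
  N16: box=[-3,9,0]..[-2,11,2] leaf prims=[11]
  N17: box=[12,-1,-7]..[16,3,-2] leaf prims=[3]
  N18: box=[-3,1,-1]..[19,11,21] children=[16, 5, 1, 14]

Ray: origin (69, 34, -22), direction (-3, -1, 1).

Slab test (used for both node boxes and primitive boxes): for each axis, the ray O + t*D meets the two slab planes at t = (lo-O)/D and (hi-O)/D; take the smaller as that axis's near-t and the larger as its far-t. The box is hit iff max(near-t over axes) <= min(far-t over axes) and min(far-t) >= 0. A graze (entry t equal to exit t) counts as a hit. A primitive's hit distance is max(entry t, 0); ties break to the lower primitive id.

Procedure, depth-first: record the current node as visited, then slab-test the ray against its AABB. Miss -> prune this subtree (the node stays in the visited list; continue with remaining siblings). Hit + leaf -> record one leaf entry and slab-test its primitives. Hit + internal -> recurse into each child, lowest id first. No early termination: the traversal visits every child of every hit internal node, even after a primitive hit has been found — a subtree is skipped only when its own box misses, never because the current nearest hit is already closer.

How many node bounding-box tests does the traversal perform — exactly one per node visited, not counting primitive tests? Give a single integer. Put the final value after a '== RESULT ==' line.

Trace the traversal:
N0 x:[50/3,89/3] y:[14,53] z:[2,44] -> hit [50/3,89/3], descend [8, 10, 13, 18]
  N8 x:[83/3,89/3] y:[41,53] z:[2,13] -> miss, prune
  N10 x:[25,88/3] y:[32,53] z:[20,44] -> miss, prune
  N13 x:[53/3,83/3] y:[14,43] z:[2,20] -> hit [53/3,20], descend [3, 9, 15, 17]
    N3 x:[23,25] y:[14,19] z:[2,6] -> miss, prune
    N9 x:[21,68/3] y:[39,43] z:[13,15] -> miss, prune
    N15 x:[26,83/3] y:[30,35] z:[3,7] -> miss, prune
    N17 x:[53/3,19] y:[31,35] z:[15,20] -> miss, prune
  N18 x:[50/3,24] y:[23,33] z:[21,43] -> hit [23,24], descend [1, 5, 14, 16]
    N1 x:[50/3,56/3] y:[28,33] z:[21,24] -> miss, prune
    N5 x:[61/3,21] y:[25,31] z:[30,33] -> miss, prune
    N14 x:[55/3,59/3] y:[31,33] z:[39,43] -> miss, prune
    N16 x:[71/3,24] y:[23,25] z:[22,24] -> hit [71/3,24] leaf, test {P11@t=71/3}

13 AABB tests over nodes [0, 8, 10, 13, 3, 9, 15, 17, 18, 1, 5, 14, 16]; 1 leaf entered; closest P11.

== RESULT ==
13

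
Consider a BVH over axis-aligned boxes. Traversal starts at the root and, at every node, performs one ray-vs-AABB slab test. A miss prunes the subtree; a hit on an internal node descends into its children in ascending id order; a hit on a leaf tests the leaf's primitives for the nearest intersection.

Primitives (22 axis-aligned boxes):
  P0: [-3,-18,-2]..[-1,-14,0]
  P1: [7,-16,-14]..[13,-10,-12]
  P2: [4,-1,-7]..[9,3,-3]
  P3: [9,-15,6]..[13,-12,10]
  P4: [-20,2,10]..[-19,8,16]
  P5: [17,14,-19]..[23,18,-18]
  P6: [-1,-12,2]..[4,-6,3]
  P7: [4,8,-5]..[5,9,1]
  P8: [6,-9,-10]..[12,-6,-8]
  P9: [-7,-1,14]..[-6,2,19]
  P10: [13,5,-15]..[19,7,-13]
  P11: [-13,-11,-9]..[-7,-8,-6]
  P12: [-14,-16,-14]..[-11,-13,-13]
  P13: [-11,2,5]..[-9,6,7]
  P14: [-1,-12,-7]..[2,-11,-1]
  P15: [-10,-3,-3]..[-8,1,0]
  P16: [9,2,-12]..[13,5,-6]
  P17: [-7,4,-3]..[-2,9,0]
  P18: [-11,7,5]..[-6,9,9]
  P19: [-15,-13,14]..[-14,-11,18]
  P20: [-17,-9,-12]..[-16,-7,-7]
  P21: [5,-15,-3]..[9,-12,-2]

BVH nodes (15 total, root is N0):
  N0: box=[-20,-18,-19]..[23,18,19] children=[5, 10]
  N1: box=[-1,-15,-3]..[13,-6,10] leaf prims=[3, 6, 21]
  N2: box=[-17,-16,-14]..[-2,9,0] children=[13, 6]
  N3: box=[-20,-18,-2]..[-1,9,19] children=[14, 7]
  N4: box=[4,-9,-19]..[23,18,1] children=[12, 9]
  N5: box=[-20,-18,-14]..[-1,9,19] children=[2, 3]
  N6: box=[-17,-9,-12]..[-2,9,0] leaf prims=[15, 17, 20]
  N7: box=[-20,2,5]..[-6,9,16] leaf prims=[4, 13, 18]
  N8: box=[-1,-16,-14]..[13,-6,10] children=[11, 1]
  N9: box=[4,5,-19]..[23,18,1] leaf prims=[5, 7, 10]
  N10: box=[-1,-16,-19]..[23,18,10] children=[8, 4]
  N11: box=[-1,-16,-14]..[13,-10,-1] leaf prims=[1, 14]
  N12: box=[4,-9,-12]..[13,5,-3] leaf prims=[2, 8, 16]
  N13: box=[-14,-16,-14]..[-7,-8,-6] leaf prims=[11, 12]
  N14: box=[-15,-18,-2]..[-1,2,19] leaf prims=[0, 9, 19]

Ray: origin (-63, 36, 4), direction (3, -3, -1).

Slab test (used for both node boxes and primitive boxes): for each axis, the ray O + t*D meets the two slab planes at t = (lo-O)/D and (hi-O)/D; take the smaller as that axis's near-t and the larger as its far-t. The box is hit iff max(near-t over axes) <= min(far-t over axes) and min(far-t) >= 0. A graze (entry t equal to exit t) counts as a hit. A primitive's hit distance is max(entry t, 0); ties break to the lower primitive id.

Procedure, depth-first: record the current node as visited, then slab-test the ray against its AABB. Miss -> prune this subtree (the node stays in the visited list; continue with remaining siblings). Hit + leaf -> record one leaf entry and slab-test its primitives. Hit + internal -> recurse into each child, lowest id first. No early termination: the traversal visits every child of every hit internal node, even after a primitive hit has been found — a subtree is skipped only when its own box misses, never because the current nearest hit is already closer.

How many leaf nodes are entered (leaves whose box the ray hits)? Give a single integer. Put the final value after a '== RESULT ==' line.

Trace the traversal:
N0 x:[43/3,86/3] y:[6,18] z:[-15,23] -> hit [43/3,18], descend [5, 10]
  N5 x:[43/3,62/3] y:[9,18] z:[-15,18] -> hit [43/3,18], descend [2, 3]
    N2 x:[46/3,61/3] y:[9,52/3] z:[4,18] -> hit [46/3,52/3], descend [6, 13]
      N6 x:[46/3,61/3] y:[9,15] z:[4,16] -> miss, prune
      N13 x:[49/3,56/3] y:[44/3,52/3] z:[10,18] -> hit [49/3,52/3] leaf, test {P11(miss), P12@t=17}
    N3 x:[43/3,62/3] y:[9,18] z:[-15,6] -> miss, prune
  N10 x:[62/3,86/3] y:[6,52/3] z:[-6,23] -> miss, prune

7 AABB tests over nodes [0, 5, 2, 6, 13, 3, 10]; 1 leaf entered; closest P12.

== RESULT ==
1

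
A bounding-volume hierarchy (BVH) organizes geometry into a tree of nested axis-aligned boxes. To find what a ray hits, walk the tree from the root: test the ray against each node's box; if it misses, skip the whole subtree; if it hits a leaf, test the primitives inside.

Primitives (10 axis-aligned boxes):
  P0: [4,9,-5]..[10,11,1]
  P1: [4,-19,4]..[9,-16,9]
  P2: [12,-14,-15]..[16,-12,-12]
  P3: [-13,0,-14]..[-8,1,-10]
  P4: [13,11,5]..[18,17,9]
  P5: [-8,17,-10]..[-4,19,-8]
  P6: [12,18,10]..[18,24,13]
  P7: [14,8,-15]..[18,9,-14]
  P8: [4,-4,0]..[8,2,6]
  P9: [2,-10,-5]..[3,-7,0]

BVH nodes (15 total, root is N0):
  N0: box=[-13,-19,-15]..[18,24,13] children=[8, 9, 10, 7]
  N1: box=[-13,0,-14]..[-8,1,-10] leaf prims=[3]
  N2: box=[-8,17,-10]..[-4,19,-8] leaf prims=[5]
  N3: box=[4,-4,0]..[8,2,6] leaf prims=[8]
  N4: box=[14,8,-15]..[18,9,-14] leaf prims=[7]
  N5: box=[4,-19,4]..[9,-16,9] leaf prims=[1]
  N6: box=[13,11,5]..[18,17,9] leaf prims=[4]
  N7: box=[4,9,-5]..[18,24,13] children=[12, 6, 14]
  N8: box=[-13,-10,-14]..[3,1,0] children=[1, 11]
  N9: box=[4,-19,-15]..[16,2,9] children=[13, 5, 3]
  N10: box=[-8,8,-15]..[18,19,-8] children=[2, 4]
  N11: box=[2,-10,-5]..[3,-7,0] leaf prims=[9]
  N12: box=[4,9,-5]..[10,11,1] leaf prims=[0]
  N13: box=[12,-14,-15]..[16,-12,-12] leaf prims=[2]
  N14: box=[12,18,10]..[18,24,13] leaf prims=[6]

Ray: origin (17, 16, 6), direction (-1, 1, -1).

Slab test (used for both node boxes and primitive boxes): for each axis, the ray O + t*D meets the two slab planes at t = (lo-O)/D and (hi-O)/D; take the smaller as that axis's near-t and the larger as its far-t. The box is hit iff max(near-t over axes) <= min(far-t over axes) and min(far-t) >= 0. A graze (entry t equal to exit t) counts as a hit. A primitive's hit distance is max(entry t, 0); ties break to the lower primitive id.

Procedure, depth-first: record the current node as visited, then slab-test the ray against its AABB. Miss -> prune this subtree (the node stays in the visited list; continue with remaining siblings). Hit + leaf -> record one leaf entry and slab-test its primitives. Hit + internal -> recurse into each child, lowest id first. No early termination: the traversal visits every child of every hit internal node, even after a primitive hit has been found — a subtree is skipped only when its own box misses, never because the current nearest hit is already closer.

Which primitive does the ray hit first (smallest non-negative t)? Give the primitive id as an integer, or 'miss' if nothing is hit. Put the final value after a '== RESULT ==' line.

Walk:
N0 x:[-1,30] y:[-35,8] z:[-7,21] -> hit [-1,8], descend [7, 8, 9, 10]
  N7 x:[-1,13] y:[-7,8] z:[-7,11] -> hit [-1,8], descend [6, 12, 14]
    N6 x:[-1,4] y:[-5,1] z:[-3,1] -> hit [-1,1] leaf, test {P4@t=0}
    N12 x:[7,13] y:[-7,-5] z:[5,11] -> miss, prune
    N14 x:[-1,5] y:[2,8] z:[-7,-4] -> miss, prune
  N8 x:[14,30] y:[-26,-15] z:[6,20] -> miss, prune
  N9 x:[1,13] y:[-35,-14] z:[-3,21] -> miss, prune
  N10 x:[-1,25] y:[-8,3] z:[14,21] -> miss, prune

Summary -> nodes [0, 7, 6, 12, 14, 8, 9, 10]; box-tests=8; leaf-entries=1; first=P4

== RESULT ==
4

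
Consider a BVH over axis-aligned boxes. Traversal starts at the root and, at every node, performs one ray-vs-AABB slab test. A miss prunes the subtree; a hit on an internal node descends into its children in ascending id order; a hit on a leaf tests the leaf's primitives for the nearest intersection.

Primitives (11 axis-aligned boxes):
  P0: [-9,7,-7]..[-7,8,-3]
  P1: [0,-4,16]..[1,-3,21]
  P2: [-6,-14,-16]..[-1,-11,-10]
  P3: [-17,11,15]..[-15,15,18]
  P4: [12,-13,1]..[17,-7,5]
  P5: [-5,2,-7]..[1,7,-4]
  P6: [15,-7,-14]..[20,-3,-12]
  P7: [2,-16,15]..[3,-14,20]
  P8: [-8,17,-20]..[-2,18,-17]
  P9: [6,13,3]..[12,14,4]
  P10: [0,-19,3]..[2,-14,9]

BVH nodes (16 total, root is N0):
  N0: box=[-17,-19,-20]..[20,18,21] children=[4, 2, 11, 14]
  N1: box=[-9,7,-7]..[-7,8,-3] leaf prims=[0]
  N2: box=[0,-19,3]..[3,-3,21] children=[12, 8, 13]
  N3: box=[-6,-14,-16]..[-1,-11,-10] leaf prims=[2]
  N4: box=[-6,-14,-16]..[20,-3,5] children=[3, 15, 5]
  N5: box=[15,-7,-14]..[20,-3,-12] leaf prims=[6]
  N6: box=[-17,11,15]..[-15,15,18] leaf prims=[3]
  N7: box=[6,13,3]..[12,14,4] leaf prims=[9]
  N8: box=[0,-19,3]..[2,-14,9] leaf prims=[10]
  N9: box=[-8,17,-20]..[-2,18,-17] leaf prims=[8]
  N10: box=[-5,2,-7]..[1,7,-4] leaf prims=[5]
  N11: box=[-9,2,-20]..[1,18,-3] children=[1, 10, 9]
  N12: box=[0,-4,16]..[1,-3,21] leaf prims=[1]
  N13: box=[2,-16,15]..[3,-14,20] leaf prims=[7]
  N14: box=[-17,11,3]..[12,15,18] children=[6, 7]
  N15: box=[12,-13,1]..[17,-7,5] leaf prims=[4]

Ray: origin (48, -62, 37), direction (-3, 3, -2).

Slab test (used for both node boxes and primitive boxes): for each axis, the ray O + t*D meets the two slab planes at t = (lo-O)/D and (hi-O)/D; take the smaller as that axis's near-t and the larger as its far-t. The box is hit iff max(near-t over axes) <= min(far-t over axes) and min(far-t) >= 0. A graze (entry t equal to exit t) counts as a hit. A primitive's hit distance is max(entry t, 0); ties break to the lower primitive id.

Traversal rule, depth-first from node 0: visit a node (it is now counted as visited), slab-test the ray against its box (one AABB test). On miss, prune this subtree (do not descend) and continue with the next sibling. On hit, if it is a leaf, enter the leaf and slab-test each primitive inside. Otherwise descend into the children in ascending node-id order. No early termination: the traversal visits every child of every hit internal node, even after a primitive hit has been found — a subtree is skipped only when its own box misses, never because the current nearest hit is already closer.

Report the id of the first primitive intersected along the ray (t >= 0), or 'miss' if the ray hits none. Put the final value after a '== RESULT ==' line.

Trace the traversal:
N0 x:[28/3,65/3] y:[43/3,80/3] z:[8,57/2] -> hit [43/3,65/3], descend [2, 4, 11, 14]
  N2 x:[15,16] y:[43/3,59/3] z:[8,17] -> hit [15,16], descend [8, 12, 13]
    N8 x:[46/3,16] y:[43/3,16] z:[14,17] -> hit [46/3,16] leaf, test {P10@t=46/3}
    N12 x:[47/3,16] y:[58/3,59/3] z:[8,21/2] -> miss, prune
    N13 x:[15,46/3] y:[46/3,16] z:[17/2,11] -> miss, prune
  N4 x:[28/3,18] y:[16,59/3] z:[16,53/2] -> hit [16,18], descend [3, 5, 15]
    N3 x:[49/3,18] y:[16,17] z:[47/2,53/2] -> miss, prune
    N5 x:[28/3,11] y:[55/3,59/3] z:[49/2,51/2] -> miss, prune
    N15 x:[31/3,12] y:[49/3,55/3] z:[16,18] -> miss, prune
  N11 x:[47/3,19] y:[64/3,80/3] z:[20,57/2] -> miss, prune
  N14 x:[12,65/3] y:[73/3,77/3] z:[19/2,17] -> miss, prune

11 AABB tests over nodes [0, 2, 8, 12, 13, 4, 3, 5, 15, 11, 14]; 1 leaf entered; closest P10.

== RESULT ==
10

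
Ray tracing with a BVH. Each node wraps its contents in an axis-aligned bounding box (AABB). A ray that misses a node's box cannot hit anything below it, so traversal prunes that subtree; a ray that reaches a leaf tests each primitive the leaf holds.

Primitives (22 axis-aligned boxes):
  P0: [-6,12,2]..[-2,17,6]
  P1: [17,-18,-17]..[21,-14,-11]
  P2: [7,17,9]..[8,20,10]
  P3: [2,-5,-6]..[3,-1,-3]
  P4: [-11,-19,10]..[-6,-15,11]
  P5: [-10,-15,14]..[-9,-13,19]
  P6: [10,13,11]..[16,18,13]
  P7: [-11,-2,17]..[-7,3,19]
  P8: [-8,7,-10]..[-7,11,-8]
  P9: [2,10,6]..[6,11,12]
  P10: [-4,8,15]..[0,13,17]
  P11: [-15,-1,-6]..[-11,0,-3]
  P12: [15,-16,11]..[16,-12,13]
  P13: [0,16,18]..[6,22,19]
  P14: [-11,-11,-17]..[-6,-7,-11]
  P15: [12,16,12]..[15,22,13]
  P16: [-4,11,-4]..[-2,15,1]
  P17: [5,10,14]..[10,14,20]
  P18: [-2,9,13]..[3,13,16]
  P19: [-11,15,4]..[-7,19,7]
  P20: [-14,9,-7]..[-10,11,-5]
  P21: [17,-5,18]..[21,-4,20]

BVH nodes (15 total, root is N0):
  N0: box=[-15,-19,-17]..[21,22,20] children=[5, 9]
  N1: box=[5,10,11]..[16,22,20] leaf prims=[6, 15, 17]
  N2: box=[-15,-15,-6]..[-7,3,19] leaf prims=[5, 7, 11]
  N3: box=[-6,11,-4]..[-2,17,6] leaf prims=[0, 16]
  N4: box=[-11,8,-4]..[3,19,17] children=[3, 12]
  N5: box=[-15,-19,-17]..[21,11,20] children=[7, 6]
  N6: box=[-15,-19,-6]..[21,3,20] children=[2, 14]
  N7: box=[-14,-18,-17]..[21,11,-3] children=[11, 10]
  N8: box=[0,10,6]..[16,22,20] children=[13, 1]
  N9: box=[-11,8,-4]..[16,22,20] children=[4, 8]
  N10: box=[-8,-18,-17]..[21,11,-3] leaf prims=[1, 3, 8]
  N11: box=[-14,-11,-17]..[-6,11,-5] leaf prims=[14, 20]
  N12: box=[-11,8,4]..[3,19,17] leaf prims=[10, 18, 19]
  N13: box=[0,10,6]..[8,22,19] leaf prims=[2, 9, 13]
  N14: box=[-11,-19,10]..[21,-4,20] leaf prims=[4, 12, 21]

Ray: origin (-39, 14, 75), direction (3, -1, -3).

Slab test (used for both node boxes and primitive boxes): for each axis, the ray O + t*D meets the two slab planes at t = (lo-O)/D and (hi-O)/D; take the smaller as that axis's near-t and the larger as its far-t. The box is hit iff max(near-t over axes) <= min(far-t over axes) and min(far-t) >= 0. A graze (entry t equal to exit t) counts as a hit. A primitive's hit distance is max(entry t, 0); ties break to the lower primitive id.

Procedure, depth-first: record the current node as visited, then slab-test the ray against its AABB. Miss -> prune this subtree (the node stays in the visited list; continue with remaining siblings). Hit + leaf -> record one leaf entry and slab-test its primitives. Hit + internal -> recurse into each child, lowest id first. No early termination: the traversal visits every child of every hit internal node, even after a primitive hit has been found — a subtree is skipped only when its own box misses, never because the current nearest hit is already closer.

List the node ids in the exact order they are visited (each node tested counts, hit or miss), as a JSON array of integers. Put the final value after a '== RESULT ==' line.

Walk:
N0 x:[8,20] y:[-8,33] z:[55/3,92/3] -> hit [55/3,20], descend [5, 9]
  N5 x:[8,20] y:[3,33] z:[55/3,92/3] -> hit [55/3,20], descend [6, 7]
    N6 x:[8,20] y:[11,33] z:[55/3,27] -> hit [55/3,20], descend [2, 14]
      N2 x:[8,32/3] y:[11,29] z:[56/3,27] -> miss, prune
      N14 x:[28/3,20] y:[18,33] z:[55/3,65/3] -> hit [55/3,20] leaf, test {P4(miss), P12(miss), P21@t=56/3}
    N7 x:[25/3,20] y:[3,32] z:[26,92/3] -> miss, prune
  N9 x:[28/3,55/3] y:[-8,6] z:[55/3,79/3] -> miss, prune

Visited [0, 5, 6, 2, 14, 7, 9]. Tests: 7 box, 1 leaf. Nearest: P21.

== RESULT ==
[0, 5, 6, 2, 14, 7, 9]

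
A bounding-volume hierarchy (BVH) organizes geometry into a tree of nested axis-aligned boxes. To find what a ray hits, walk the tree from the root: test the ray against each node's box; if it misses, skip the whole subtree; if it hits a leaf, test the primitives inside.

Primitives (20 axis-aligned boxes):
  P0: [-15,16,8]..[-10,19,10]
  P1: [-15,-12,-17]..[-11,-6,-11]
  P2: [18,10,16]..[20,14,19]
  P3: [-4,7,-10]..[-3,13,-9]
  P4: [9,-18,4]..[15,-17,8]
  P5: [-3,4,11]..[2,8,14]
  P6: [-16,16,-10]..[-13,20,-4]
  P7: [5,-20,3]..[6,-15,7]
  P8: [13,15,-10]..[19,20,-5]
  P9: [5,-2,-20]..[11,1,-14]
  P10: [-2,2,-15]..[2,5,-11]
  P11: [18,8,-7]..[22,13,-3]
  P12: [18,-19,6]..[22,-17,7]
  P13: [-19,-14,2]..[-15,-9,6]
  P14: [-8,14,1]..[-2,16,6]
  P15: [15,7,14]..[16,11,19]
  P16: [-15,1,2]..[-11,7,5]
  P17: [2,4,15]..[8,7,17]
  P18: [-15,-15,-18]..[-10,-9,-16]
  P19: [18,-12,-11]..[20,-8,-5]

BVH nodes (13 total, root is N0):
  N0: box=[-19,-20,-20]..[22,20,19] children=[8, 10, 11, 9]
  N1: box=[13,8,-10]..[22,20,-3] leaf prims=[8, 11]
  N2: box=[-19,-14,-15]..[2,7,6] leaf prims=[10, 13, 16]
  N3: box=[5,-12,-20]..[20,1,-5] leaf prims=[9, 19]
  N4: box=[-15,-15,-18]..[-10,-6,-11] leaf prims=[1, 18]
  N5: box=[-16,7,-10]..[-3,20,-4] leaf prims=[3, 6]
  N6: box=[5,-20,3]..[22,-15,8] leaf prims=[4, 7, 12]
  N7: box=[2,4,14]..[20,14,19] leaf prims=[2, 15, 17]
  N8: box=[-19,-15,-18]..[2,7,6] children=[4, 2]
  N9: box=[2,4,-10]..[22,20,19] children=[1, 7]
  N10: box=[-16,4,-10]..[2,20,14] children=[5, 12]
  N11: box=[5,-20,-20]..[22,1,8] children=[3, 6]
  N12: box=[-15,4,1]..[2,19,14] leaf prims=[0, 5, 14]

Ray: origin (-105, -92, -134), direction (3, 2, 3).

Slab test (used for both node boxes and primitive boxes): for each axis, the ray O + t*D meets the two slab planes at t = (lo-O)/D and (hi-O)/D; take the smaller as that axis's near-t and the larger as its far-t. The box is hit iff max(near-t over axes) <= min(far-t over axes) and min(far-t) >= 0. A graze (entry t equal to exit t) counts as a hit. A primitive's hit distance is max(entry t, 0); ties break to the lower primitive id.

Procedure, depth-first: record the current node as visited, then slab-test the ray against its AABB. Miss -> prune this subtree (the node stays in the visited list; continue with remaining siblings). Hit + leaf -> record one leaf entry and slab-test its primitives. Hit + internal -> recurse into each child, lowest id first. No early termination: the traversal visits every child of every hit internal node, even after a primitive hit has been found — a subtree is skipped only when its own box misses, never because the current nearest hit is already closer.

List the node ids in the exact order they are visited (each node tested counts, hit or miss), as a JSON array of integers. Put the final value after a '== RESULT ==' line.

Walk:
N0 x:[86/3,127/3] y:[36,56] z:[38,51] -> hit [38,127/3], descend [8, 9, 10, 11]
  N8 x:[86/3,107/3] y:[77/2,99/2] z:[116/3,140/3] -> miss, prune
  N9 x:[107/3,127/3] y:[48,56] z:[124/3,51] -> miss, prune
  N10 x:[89/3,107/3] y:[48,56] z:[124/3,148/3] -> miss, prune
  N11 x:[110/3,127/3] y:[36,93/2] z:[38,142/3] -> hit [38,127/3], descend [3, 6]
    N3 x:[110/3,125/3] y:[40,93/2] z:[38,43] -> hit [40,125/3] leaf, test {P9(miss), P19@t=41}
    N6 x:[110/3,127/3] y:[36,77/2] z:[137/3,142/3] -> miss, prune

7 AABB tests over nodes [0, 8, 9, 10, 11, 3, 6]; 1 leaf entered; closest P19.

== RESULT ==
[0, 8, 9, 10, 11, 3, 6]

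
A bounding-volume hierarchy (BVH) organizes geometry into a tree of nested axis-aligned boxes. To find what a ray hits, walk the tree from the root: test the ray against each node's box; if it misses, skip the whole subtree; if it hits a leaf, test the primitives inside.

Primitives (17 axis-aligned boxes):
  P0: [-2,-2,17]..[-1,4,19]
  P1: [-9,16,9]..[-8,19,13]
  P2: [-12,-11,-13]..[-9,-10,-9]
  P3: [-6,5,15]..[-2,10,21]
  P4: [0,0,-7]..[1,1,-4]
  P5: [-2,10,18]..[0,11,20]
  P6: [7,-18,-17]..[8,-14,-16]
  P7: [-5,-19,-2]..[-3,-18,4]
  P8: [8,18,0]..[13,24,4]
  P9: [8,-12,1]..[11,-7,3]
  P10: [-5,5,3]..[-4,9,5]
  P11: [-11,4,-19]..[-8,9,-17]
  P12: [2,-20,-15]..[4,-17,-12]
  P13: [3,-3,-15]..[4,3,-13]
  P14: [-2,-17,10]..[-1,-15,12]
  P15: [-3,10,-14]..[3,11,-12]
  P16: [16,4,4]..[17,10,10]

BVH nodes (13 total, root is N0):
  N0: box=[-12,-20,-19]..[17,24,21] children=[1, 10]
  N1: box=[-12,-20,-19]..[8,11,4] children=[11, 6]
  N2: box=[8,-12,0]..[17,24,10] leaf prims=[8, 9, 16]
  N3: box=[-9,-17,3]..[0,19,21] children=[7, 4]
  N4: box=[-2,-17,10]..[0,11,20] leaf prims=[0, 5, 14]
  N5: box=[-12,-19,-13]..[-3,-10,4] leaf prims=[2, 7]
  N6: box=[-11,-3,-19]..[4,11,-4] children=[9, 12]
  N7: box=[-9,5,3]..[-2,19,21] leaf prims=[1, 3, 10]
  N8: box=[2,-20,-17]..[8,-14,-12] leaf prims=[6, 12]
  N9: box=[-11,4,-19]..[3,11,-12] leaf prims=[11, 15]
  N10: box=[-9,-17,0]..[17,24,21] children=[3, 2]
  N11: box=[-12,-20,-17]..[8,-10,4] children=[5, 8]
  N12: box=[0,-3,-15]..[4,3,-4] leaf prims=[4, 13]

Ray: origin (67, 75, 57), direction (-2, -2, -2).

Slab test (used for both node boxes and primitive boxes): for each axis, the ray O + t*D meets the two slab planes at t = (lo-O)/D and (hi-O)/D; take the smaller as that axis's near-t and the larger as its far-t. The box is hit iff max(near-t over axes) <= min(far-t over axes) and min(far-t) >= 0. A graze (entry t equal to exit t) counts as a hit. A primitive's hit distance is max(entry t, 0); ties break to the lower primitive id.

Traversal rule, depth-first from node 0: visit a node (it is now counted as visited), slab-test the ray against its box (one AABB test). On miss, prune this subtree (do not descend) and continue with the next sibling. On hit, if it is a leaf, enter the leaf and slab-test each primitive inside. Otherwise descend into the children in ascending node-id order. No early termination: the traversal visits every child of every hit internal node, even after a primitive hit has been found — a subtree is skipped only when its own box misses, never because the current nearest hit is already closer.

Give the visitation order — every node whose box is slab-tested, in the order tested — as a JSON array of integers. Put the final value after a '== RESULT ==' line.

Trace the traversal:
N0 x:[25,79/2] y:[51/2,95/2] z:[18,38] -> hit [51/2,38], descend [1, 10]
  N1 x:[59/2,79/2] y:[32,95/2] z:[53/2,38] -> hit [32,38], descend [6, 11]
    N6 x:[63/2,39] y:[32,39] z:[61/2,38] -> hit [32,38], descend [9, 12]
      N9 x:[32,39] y:[32,71/2] z:[69/2,38] -> hit [69/2,71/2] leaf, test {P11(miss), P15(miss)}
      N12 x:[63/2,67/2] y:[36,39] z:[61/2,36] -> miss, prune
    N11 x:[59/2,79/2] y:[85/2,95/2] z:[53/2,37] -> miss, prune
  N10 x:[25,38] y:[51/2,46] z:[18,57/2] -> hit [51/2,57/2], descend [2, 3]
    N2 x:[25,59/2] y:[51/2,87/2] z:[47/2,57/2] -> hit [51/2,57/2] leaf, test {P8@t=27, P9(miss), P16(miss)}
    N3 x:[67/2,38] y:[28,46] z:[18,27] -> miss, prune

9 AABB tests over nodes [0, 1, 6, 9, 12, 11, 10, 2, 3]; 2 leaves entered; closest P8.

== RESULT ==
[0, 1, 6, 9, 12, 11, 10, 2, 3]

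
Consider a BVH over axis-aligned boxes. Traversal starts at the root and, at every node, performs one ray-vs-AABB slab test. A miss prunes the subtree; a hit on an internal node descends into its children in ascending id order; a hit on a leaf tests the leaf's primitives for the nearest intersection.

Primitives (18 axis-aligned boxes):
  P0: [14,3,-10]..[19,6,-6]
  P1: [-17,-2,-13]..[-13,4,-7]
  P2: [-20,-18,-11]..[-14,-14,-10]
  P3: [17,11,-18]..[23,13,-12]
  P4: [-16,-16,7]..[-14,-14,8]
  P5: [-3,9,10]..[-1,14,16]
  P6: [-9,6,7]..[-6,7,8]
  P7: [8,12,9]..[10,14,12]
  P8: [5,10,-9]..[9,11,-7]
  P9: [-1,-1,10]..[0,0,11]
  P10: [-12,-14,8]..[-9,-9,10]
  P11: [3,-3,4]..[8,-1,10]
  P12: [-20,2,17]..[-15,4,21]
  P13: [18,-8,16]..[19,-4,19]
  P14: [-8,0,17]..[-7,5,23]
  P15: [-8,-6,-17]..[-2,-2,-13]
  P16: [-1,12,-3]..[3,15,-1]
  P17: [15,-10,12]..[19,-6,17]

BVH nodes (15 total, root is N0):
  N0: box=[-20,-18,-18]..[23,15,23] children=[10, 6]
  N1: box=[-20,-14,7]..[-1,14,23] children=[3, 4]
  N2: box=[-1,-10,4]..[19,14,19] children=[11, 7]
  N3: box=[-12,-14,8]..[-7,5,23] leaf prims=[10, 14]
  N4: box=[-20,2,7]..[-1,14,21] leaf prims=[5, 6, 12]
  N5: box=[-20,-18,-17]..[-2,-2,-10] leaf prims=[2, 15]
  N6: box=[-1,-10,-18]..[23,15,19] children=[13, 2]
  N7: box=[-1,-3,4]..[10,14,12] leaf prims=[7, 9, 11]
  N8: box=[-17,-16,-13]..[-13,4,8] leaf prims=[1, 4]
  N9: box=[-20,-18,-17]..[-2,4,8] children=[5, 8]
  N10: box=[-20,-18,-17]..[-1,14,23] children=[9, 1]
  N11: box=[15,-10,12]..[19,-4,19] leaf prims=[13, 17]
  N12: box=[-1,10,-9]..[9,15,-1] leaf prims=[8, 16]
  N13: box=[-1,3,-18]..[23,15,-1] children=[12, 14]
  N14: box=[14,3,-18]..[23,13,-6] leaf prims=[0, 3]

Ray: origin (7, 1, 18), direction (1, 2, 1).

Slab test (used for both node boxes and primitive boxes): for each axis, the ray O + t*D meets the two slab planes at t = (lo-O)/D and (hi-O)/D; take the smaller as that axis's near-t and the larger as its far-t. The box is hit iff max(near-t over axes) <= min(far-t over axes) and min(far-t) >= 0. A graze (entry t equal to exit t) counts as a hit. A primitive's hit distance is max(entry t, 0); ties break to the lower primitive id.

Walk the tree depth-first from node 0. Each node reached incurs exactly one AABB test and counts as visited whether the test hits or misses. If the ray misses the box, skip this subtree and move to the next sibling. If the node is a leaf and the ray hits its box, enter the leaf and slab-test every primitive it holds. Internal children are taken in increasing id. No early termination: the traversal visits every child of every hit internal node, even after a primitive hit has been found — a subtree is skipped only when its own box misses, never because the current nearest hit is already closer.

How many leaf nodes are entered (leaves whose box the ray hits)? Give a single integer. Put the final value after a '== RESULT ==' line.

Trace the traversal:
N0 x:[-27,16] y:[-19/2,7] z:[-36,5] -> hit [-19/2,5], descend [6, 10]
  N6 x:[-8,16] y:[-11/2,7] z:[-36,1] -> hit [-11/2,1], descend [2, 13]
    N2 x:[-8,12] y:[-11/2,13/2] z:[-14,1] -> hit [-11/2,1], descend [7, 11]
      N7 x:[-8,3] y:[-2,13/2] z:[-14,-6] -> miss, prune
      N11 x:[8,12] y:[-11/2,-5/2] z:[-6,1] -> miss, prune
    N13 x:[-8,16] y:[1,7] z:[-36,-19] -> miss, prune
  N10 x:[-27,-8] y:[-19/2,13/2] z:[-35,5] -> miss, prune

Visited [0, 6, 2, 7, 11, 13, 10]. Tests: 7 box, 0 leaf. Nearest: miss.

== RESULT ==
0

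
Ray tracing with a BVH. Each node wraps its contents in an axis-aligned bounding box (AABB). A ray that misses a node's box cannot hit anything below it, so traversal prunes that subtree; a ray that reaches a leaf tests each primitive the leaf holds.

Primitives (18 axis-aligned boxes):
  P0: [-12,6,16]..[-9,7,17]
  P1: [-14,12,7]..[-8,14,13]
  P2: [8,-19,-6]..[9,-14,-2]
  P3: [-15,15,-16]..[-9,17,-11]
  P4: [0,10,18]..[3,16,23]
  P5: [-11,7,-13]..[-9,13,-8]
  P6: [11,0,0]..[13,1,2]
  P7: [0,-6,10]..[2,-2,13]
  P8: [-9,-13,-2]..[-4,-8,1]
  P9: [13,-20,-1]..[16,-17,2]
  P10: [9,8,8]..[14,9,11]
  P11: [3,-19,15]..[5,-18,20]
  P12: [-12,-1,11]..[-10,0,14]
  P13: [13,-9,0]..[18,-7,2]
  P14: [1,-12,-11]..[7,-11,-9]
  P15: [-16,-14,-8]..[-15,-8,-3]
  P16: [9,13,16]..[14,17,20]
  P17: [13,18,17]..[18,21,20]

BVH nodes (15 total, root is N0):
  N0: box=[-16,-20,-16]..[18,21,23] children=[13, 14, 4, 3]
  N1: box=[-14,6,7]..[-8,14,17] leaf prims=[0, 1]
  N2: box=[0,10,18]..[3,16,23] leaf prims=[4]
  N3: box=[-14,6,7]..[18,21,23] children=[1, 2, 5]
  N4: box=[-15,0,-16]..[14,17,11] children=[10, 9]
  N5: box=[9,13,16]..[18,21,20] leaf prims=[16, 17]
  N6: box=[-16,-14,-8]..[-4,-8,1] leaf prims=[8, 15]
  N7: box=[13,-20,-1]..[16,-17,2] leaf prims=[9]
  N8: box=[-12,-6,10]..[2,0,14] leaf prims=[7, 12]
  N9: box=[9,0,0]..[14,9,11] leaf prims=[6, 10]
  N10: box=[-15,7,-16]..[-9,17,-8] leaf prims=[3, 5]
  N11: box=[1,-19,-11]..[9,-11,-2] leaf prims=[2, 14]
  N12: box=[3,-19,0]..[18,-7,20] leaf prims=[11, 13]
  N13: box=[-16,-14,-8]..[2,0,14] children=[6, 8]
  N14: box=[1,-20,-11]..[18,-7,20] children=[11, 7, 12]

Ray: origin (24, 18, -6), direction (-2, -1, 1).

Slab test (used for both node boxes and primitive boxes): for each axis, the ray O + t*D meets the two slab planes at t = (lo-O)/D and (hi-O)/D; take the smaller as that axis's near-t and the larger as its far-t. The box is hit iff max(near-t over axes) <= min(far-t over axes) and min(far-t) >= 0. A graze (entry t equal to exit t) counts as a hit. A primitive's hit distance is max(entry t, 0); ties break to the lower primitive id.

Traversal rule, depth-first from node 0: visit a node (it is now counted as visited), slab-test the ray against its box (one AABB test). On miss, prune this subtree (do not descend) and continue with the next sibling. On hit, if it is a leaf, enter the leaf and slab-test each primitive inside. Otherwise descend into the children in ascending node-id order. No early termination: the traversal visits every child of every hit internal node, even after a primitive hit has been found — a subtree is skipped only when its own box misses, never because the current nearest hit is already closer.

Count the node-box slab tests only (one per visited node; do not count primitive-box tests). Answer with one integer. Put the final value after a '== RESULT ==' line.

Walk:
N0 x:[3,20] y:[-3,38] z:[-10,29] -> hit [3,20], descend [3, 4, 13, 14]
  N3 x:[3,19] y:[-3,12] z:[13,29] -> miss, prune
  N4 x:[5,39/2] y:[1,18] z:[-10,17] -> hit [5,17], descend [9, 10]
    N9 x:[5,15/2] y:[9,18] z:[6,17] -> miss, prune
    N10 x:[33/2,39/2] y:[1,11] z:[-10,-2] -> miss, prune
  N13 x:[11,20] y:[18,32] z:[-2,20] -> hit [18,20], descend [6, 8]
    N6 x:[14,20] y:[26,32] z:[-2,7] -> miss, prune
    N8 x:[11,18] y:[18,24] z:[16,20] -> hit [18,18] leaf, test {P7(miss), P12@t=18}
  N14 x:[3,23/2] y:[25,38] z:[-5,26] -> miss, prune

9 AABB tests over nodes [0, 3, 4, 9, 10, 13, 6, 8, 14]; 1 leaf entered; closest P12.

== RESULT ==
9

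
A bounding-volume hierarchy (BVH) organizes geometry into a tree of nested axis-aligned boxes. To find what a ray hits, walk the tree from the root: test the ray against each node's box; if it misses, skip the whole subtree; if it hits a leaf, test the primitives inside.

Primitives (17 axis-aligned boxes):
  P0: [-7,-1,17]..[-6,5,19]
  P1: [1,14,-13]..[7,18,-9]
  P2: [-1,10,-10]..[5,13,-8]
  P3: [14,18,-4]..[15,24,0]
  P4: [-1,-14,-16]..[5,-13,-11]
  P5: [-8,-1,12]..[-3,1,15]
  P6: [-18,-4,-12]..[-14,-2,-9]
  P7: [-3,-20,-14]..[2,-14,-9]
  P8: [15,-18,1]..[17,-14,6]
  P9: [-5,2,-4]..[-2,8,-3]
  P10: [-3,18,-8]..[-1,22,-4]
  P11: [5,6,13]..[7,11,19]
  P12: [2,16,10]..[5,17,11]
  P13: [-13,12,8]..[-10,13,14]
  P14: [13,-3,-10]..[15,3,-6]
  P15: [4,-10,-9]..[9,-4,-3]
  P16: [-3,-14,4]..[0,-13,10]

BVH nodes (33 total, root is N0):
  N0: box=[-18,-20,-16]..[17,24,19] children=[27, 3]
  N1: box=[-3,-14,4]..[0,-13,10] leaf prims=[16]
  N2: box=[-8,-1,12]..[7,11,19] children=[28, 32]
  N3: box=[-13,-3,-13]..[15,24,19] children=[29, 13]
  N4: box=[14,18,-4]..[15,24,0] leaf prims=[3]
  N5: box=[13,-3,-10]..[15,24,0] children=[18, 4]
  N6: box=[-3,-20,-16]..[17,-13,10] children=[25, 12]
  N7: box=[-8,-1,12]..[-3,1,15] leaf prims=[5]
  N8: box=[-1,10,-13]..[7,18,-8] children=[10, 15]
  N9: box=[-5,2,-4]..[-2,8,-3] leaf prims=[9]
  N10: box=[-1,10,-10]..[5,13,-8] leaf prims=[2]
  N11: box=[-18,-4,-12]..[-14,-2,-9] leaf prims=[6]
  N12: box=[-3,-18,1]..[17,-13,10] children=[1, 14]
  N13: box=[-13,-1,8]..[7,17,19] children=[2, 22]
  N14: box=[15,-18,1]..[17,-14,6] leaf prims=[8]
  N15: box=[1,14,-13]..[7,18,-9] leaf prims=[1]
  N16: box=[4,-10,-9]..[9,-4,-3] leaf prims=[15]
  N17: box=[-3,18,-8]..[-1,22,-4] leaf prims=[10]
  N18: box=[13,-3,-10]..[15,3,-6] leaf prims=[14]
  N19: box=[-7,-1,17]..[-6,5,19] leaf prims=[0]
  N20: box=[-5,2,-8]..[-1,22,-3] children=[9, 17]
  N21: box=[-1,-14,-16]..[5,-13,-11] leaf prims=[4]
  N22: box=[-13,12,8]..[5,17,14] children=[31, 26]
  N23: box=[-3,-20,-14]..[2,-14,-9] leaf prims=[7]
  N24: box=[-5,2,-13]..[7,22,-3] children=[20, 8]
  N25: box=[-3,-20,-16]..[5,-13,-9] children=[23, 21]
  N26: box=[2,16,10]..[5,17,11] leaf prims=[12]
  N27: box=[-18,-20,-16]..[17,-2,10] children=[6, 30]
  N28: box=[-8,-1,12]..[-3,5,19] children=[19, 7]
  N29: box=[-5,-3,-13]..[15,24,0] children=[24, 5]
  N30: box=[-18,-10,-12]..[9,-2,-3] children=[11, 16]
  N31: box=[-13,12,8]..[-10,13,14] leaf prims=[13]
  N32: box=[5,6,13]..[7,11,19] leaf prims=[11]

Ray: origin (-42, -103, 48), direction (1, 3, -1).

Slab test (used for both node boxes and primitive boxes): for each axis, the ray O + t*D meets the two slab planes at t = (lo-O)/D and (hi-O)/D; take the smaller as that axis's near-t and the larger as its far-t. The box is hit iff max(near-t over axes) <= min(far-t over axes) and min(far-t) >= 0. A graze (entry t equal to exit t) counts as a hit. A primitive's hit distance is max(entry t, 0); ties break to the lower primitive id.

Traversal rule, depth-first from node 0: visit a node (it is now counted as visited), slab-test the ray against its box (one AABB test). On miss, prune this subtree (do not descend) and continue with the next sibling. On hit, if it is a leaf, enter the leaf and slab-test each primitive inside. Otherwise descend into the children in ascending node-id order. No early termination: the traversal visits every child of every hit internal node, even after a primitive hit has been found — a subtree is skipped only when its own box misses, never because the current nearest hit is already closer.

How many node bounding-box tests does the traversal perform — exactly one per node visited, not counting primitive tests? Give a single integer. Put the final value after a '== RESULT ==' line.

Walk:
N0 x:[24,59] y:[83/3,127/3] z:[29,64] -> hit [29,127/3], descend [3, 27]
  N3 x:[29,57] y:[100/3,127/3] z:[29,61] -> hit [100/3,127/3], descend [13, 29]
    N13 x:[29,49] y:[34,40] z:[29,40] -> hit [34,40], descend [2, 22]
      N2 x:[34,49] y:[34,38] z:[29,36] -> hit [34,36], descend [28, 32]
        N28 x:[34,39] y:[34,36] z:[29,36] -> hit [34,36], descend [7, 19]
          N7 x:[34,39] y:[34,104/3] z:[33,36] -> hit [34,104/3] leaf, test {P5@t=34}
          N19 x:[35,36] y:[34,36] z:[29,31] -> miss, prune
        N32 x:[47,49] y:[109/3,38] z:[29,35] -> miss, prune
      N22 x:[29,47] y:[115/3,40] z:[34,40] -> hit [115/3,40], descend [26, 31]
        N26 x:[44,47] y:[119/3,40] z:[37,38] -> miss, prune
        N31 x:[29,32] y:[115/3,116/3] z:[34,40] -> miss, prune
    N29 x:[37,57] y:[100/3,127/3] z:[48,61] -> miss, prune
  N27 x:[24,59] y:[83/3,101/3] z:[38,64] -> miss, prune

order=[0, 3, 13, 2, 28, 7, 19, 32, 22, 26, 31, 29, 27]  |boxes|=13  |leaves|=1  hit=P5

== RESULT ==
13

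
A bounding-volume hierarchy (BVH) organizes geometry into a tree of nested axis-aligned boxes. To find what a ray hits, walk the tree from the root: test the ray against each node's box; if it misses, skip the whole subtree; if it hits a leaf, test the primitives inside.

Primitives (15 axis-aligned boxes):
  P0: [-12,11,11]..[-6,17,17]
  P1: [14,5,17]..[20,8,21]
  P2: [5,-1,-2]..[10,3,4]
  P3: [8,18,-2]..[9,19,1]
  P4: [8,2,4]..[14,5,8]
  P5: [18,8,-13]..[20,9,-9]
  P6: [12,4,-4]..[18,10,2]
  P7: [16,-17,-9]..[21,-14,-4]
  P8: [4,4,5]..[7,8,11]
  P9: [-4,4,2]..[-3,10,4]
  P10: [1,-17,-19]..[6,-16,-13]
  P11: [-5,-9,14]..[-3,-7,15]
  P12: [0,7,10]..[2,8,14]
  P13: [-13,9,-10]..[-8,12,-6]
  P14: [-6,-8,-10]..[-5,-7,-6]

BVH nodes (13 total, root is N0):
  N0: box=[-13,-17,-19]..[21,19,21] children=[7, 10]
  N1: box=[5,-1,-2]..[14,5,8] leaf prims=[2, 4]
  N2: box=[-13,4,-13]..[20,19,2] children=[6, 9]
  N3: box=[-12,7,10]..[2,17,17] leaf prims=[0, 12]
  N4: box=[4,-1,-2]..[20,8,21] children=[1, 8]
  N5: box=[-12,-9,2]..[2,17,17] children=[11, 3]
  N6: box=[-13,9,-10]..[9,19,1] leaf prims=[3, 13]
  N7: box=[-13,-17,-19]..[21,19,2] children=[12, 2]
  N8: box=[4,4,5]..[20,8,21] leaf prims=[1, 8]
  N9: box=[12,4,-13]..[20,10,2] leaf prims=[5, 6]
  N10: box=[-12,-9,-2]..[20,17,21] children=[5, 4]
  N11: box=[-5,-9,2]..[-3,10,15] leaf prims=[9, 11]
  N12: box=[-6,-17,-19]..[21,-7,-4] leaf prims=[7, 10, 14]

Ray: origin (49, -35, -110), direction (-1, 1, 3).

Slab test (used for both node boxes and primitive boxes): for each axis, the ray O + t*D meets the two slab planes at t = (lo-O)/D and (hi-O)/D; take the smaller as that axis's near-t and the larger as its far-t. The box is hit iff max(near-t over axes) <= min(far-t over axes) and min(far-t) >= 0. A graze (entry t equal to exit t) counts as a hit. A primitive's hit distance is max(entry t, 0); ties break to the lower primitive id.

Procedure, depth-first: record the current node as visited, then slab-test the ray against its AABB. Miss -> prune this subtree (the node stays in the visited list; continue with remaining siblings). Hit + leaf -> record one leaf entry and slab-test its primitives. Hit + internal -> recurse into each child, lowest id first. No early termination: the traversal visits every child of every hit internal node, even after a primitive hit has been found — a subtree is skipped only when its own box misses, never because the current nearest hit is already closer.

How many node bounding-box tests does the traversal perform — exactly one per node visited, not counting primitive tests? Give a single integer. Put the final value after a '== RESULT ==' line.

Traverse from the root:
N0 x:[28,62] y:[18,54] z:[91/3,131/3] -> hit [91/3,131/3], descend [7, 10]
  N7 x:[28,62] y:[18,54] z:[91/3,112/3] -> hit [91/3,112/3], descend [2, 12]
    N2 x:[29,62] y:[39,54] z:[97/3,112/3] -> miss, prune
    N12 x:[28,55] y:[18,28] z:[91/3,106/3] -> miss, prune
  N10 x:[29,61] y:[26,52] z:[36,131/3] -> hit [36,131/3], descend [4, 5]
    N4 x:[29,45] y:[34,43] z:[36,131/3] -> hit [36,43], descend [1, 8]
      N1 x:[35,44] y:[34,40] z:[36,118/3] -> hit [36,118/3] leaf, test {P2(miss), P4@t=38}
      N8 x:[29,45] y:[39,43] z:[115/3,131/3] -> hit [39,43] leaf, test {P1(miss), P8(miss)}
    N5 x:[47,61] y:[26,52] z:[112/3,127/3] -> miss, prune

order=[0, 7, 2, 12, 10, 4, 1, 8, 5]  |boxes|=9  |leaves|=2  hit=P4

== RESULT ==
9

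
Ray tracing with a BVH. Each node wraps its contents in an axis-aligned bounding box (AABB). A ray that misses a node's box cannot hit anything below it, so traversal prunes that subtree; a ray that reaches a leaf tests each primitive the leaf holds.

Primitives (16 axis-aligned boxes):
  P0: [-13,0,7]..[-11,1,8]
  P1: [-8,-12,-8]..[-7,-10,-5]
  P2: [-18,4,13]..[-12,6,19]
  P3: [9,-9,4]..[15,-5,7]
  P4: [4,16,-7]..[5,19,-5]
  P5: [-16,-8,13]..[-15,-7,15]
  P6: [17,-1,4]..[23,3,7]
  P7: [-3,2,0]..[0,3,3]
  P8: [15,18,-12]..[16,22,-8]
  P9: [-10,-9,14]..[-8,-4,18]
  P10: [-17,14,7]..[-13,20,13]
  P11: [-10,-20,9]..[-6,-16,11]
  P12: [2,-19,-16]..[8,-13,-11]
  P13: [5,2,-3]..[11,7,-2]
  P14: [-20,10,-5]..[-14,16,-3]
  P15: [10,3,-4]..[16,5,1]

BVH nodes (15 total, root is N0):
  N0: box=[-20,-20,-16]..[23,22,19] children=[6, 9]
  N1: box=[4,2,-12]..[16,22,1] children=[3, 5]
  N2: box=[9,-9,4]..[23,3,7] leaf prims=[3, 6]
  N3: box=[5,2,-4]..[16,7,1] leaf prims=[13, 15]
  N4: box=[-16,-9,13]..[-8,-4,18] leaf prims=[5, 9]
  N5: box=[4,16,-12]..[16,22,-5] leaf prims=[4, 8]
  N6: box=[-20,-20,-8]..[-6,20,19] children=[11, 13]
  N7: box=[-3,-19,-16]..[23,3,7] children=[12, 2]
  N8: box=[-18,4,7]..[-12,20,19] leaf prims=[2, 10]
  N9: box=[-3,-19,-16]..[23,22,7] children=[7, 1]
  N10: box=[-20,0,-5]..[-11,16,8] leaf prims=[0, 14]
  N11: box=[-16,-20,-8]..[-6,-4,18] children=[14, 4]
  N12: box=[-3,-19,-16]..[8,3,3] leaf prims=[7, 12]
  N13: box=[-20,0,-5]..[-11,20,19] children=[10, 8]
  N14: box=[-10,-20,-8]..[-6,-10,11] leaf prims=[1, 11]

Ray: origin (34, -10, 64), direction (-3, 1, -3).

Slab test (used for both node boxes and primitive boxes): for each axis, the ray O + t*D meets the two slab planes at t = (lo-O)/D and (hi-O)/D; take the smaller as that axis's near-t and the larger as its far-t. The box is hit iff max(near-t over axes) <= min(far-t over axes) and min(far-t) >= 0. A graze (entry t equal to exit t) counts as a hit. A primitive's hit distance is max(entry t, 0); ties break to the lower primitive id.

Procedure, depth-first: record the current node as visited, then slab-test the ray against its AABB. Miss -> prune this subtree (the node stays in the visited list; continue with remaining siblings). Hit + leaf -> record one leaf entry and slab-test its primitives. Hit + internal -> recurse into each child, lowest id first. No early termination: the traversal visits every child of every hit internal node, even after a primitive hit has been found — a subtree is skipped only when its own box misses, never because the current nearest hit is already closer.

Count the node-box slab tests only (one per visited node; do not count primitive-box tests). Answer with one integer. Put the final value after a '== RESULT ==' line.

Trace the traversal:
N0 x:[11/3,18] y:[-10,32] z:[15,80/3] -> hit [15,18], descend [6, 9]
  N6 x:[40/3,18] y:[-10,30] z:[15,24] -> hit [15,18], descend [11, 13]
    N11 x:[40/3,50/3] y:[-10,6] z:[46/3,24] -> miss, prune
    N13 x:[15,18] y:[10,30] z:[15,23] -> hit [15,18], descend [8, 10]
      N8 x:[46/3,52/3] y:[14,30] z:[15,19] -> hit [46/3,52/3] leaf, test {P2@t=46/3, P10(miss)}
      N10 x:[15,18] y:[10,26] z:[56/3,23] -> miss, prune
  N9 x:[11/3,37/3] y:[-9,32] z:[19,80/3] -> miss, prune

Summary -> nodes [0, 6, 11, 13, 8, 10, 9]; box-tests=7; leaf-entries=1; first=P2

== RESULT ==
7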